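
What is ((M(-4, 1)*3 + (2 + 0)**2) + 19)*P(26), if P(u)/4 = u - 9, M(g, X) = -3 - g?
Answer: 1768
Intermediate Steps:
P(u) = -36 + 4*u (P(u) = 4*(u - 9) = 4*(-9 + u) = -36 + 4*u)
((M(-4, 1)*3 + (2 + 0)**2) + 19)*P(26) = (((-3 - 1*(-4))*3 + (2 + 0)**2) + 19)*(-36 + 4*26) = (((-3 + 4)*3 + 2**2) + 19)*(-36 + 104) = ((1*3 + 4) + 19)*68 = ((3 + 4) + 19)*68 = (7 + 19)*68 = 26*68 = 1768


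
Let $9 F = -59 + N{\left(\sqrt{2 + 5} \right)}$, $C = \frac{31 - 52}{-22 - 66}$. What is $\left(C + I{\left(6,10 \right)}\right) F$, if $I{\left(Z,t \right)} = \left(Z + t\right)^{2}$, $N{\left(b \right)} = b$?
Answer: $- \frac{1330391}{792} + \frac{22549 \sqrt{7}}{792} \approx -1604.5$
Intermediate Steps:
$C = \frac{21}{88}$ ($C = - \frac{21}{-88} = \left(-21\right) \left(- \frac{1}{88}\right) = \frac{21}{88} \approx 0.23864$)
$F = - \frac{59}{9} + \frac{\sqrt{7}}{9}$ ($F = \frac{-59 + \sqrt{2 + 5}}{9} = \frac{-59 + \sqrt{7}}{9} = - \frac{59}{9} + \frac{\sqrt{7}}{9} \approx -6.2616$)
$\left(C + I{\left(6,10 \right)}\right) F = \left(\frac{21}{88} + \left(6 + 10\right)^{2}\right) \left(- \frac{59}{9} + \frac{\sqrt{7}}{9}\right) = \left(\frac{21}{88} + 16^{2}\right) \left(- \frac{59}{9} + \frac{\sqrt{7}}{9}\right) = \left(\frac{21}{88} + 256\right) \left(- \frac{59}{9} + \frac{\sqrt{7}}{9}\right) = \frac{22549 \left(- \frac{59}{9} + \frac{\sqrt{7}}{9}\right)}{88} = - \frac{1330391}{792} + \frac{22549 \sqrt{7}}{792}$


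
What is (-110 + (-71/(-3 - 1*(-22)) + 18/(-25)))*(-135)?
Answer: 1467909/95 ≈ 15452.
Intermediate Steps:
(-110 + (-71/(-3 - 1*(-22)) + 18/(-25)))*(-135) = (-110 + (-71/(-3 + 22) + 18*(-1/25)))*(-135) = (-110 + (-71/19 - 18/25))*(-135) = (-110 - 2117/475)*(-135) = -54367/475*(-135) = 1467909/95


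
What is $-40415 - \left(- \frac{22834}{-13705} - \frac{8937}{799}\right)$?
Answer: $- \frac{442451935206}{10950295} \approx -40406.0$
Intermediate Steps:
$-40415 - \left(- \frac{22834}{-13705} - \frac{8937}{799}\right) = -40415 - \left(\left(-22834\right) \left(- \frac{1}{13705}\right) - \frac{8937}{799}\right) = -40415 - \left(\frac{22834}{13705} - \frac{8937}{799}\right) = -40415 - - \frac{104237219}{10950295} = -40415 + \frac{104237219}{10950295} = - \frac{442451935206}{10950295}$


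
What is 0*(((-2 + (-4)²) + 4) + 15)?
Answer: 0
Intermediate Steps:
0*(((-2 + (-4)²) + 4) + 15) = 0*(((-2 + 16) + 4) + 15) = 0*((14 + 4) + 15) = 0*(18 + 15) = 0*33 = 0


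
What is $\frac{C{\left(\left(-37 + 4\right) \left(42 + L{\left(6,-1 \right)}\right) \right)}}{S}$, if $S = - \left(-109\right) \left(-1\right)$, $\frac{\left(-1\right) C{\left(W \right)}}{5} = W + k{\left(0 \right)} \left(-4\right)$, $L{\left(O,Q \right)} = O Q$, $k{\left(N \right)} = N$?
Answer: $- \frac{5940}{109} \approx -54.495$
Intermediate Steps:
$C{\left(W \right)} = - 5 W$ ($C{\left(W \right)} = - 5 \left(W + 0 \left(-4\right)\right) = - 5 \left(W + 0\right) = - 5 W$)
$S = -109$ ($S = \left(-1\right) 109 = -109$)
$\frac{C{\left(\left(-37 + 4\right) \left(42 + L{\left(6,-1 \right)}\right) \right)}}{S} = \frac{\left(-5\right) \left(-37 + 4\right) \left(42 + 6 \left(-1\right)\right)}{-109} = - 5 \left(- 33 \left(42 - 6\right)\right) \left(- \frac{1}{109}\right) = - 5 \left(\left(-33\right) 36\right) \left(- \frac{1}{109}\right) = \left(-5\right) \left(-1188\right) \left(- \frac{1}{109}\right) = 5940 \left(- \frac{1}{109}\right) = - \frac{5940}{109}$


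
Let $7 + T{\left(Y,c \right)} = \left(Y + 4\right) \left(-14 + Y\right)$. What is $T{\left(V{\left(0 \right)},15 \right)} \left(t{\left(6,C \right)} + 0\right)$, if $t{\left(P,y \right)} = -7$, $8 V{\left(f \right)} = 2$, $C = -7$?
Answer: $\frac{7329}{16} \approx 458.06$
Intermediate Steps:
$V{\left(f \right)} = \frac{1}{4}$ ($V{\left(f \right)} = \frac{1}{8} \cdot 2 = \frac{1}{4}$)
$T{\left(Y,c \right)} = -7 + \left(-14 + Y\right) \left(4 + Y\right)$ ($T{\left(Y,c \right)} = -7 + \left(Y + 4\right) \left(-14 + Y\right) = -7 + \left(4 + Y\right) \left(-14 + Y\right) = -7 + \left(-14 + Y\right) \left(4 + Y\right)$)
$T{\left(V{\left(0 \right)},15 \right)} \left(t{\left(6,C \right)} + 0\right) = \left(-63 + \left(\frac{1}{4}\right)^{2} - \frac{5}{2}\right) \left(-7 + 0\right) = \left(-63 + \frac{1}{16} - \frac{5}{2}\right) \left(-7\right) = \left(- \frac{1047}{16}\right) \left(-7\right) = \frac{7329}{16}$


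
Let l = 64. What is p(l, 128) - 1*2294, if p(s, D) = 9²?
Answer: -2213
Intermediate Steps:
p(s, D) = 81
p(l, 128) - 1*2294 = 81 - 1*2294 = 81 - 2294 = -2213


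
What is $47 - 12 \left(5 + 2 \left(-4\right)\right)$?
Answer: $83$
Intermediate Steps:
$47 - 12 \left(5 + 2 \left(-4\right)\right) = 47 - 12 \left(5 - 8\right) = 47 - -36 = 47 + 36 = 83$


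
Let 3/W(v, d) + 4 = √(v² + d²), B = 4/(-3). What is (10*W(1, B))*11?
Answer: -990/7 ≈ -141.43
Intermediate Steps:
B = -4/3 (B = 4*(-⅓) = -4/3 ≈ -1.3333)
W(v, d) = 3/(-4 + √(d² + v²)) (W(v, d) = 3/(-4 + √(v² + d²)) = 3/(-4 + √(d² + v²)))
(10*W(1, B))*11 = (10*(3/(-4 + √((-4/3)² + 1²))))*11 = (10*(3/(-4 + √(16/9 + 1))))*11 = (10*(3/(-4 + √(25/9))))*11 = (10*(3/(-4 + 5/3)))*11 = (10*(3/(-7/3)))*11 = (10*(3*(-3/7)))*11 = (10*(-9/7))*11 = -90/7*11 = -990/7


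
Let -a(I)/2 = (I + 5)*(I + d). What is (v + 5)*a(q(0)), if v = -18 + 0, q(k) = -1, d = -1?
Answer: -208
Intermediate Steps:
a(I) = -2*(-1 + I)*(5 + I) (a(I) = -2*(I + 5)*(I - 1) = -2*(5 + I)*(-1 + I) = -2*(-1 + I)*(5 + I))
v = -18
(v + 5)*a(q(0)) = (-18 + 5)*(10 - 8*(-1) - 2*(-1)**2) = -13*(10 + 8 - 2*1) = -13*(10 + 8 - 2) = -13*16 = -208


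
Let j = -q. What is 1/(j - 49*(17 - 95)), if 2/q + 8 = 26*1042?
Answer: 13542/51757523 ≈ 0.00026164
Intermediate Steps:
q = 1/13542 (q = 2/(-8 + 26*1042) = 2/(-8 + 27092) = 2/27084 = 2*(1/27084) = 1/13542 ≈ 7.3844e-5)
j = -1/13542 (j = -1*1/13542 = -1/13542 ≈ -7.3844e-5)
1/(j - 49*(17 - 95)) = 1/(-1/13542 - 49*(17 - 95)) = 1/(-1/13542 - 49*(-78)) = 1/(-1/13542 + 3822) = 1/(51757523/13542) = 13542/51757523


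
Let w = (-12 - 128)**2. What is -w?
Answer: -19600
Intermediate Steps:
w = 19600 (w = (-140)**2 = 19600)
-w = -1*19600 = -19600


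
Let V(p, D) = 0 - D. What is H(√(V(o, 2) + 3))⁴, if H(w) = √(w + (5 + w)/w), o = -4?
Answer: 49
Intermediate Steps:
V(p, D) = -D
H(w) = √(w + (5 + w)/w)
H(√(V(o, 2) + 3))⁴ = (√(1 + √(-1*2 + 3) + 5/(√(-1*2 + 3))))⁴ = (√(1 + √(-2 + 3) + 5/(√(-2 + 3))))⁴ = (√(1 + √1 + 5/(√1)))⁴ = (√(1 + 1 + 5/1))⁴ = (√(1 + 1 + 5*1))⁴ = (√(1 + 1 + 5))⁴ = (√7)⁴ = 49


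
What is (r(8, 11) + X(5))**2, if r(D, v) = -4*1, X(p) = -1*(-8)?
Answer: 16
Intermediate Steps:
X(p) = 8
r(D, v) = -4
(r(8, 11) + X(5))**2 = (-4 + 8)**2 = 4**2 = 16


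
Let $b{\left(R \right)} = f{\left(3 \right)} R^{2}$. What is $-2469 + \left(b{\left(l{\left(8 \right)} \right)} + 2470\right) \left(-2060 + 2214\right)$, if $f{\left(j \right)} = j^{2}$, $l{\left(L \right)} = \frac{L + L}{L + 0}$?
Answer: $383455$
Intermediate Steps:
$l{\left(L \right)} = 2$ ($l{\left(L \right)} = \frac{2 L}{L} = 2$)
$b{\left(R \right)} = 9 R^{2}$ ($b{\left(R \right)} = 3^{2} R^{2} = 9 R^{2}$)
$-2469 + \left(b{\left(l{\left(8 \right)} \right)} + 2470\right) \left(-2060 + 2214\right) = -2469 + \left(9 \cdot 2^{2} + 2470\right) \left(-2060 + 2214\right) = -2469 + \left(9 \cdot 4 + 2470\right) 154 = -2469 + \left(36 + 2470\right) 154 = -2469 + 2506 \cdot 154 = -2469 + 385924 = 383455$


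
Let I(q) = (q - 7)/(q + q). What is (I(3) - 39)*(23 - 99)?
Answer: 9044/3 ≈ 3014.7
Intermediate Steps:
I(q) = (-7 + q)/(2*q) (I(q) = (-7 + q)/((2*q)) = (-7 + q)*(1/(2*q)) = (-7 + q)/(2*q))
(I(3) - 39)*(23 - 99) = ((1/2)*(-7 + 3)/3 - 39)*(23 - 99) = ((1/2)*(1/3)*(-4) - 39)*(-76) = (-2/3 - 39)*(-76) = -119/3*(-76) = 9044/3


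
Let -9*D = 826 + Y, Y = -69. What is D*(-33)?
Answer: 8327/3 ≈ 2775.7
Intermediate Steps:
D = -757/9 (D = -(826 - 69)/9 = -⅑*757 = -757/9 ≈ -84.111)
D*(-33) = -757/9*(-33) = 8327/3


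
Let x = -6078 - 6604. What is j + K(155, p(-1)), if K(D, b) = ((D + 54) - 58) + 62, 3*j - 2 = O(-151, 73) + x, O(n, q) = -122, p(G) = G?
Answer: -12163/3 ≈ -4054.3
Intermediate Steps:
x = -12682
j = -12802/3 (j = ⅔ + (-122 - 12682)/3 = ⅔ + (⅓)*(-12804) = ⅔ - 4268 = -12802/3 ≈ -4267.3)
K(D, b) = 58 + D (K(D, b) = ((54 + D) - 58) + 62 = (-4 + D) + 62 = 58 + D)
j + K(155, p(-1)) = -12802/3 + (58 + 155) = -12802/3 + 213 = -12163/3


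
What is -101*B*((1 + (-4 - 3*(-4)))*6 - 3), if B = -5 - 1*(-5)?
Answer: 0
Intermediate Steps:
B = 0 (B = -5 + 5 = 0)
-101*B*((1 + (-4 - 3*(-4)))*6 - 3) = -0*((1 + (-4 - 3*(-4)))*6 - 3) = -0*((1 + (-4 + 12))*6 - 3) = -0*((1 + 8)*6 - 3) = -0*(9*6 - 3) = -0*(54 - 3) = -0*51 = -101*0 = 0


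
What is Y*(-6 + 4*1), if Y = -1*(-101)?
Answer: -202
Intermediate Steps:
Y = 101
Y*(-6 + 4*1) = 101*(-6 + 4*1) = 101*(-6 + 4) = 101*(-2) = -202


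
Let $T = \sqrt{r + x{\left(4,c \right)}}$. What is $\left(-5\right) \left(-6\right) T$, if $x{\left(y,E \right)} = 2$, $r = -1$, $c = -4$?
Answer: $30$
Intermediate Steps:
$T = 1$ ($T = \sqrt{-1 + 2} = \sqrt{1} = 1$)
$\left(-5\right) \left(-6\right) T = \left(-5\right) \left(-6\right) 1 = 30 \cdot 1 = 30$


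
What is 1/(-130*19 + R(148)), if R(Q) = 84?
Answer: -1/2386 ≈ -0.00041911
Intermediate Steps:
1/(-130*19 + R(148)) = 1/(-130*19 + 84) = 1/(-2470 + 84) = 1/(-2386) = -1/2386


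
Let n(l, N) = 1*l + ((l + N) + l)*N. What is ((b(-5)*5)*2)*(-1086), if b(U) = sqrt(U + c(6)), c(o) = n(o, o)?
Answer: -10860*sqrt(109) ≈ -1.1338e+5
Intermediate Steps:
n(l, N) = l + N*(N + 2*l) (n(l, N) = l + ((N + l) + l)*N = l + (N + 2*l)*N = l + N*(N + 2*l))
c(o) = o + 3*o**2 (c(o) = o + o**2 + 2*o*o = o + o**2 + 2*o**2 = o + 3*o**2)
b(U) = sqrt(114 + U) (b(U) = sqrt(U + 6*(1 + 3*6)) = sqrt(U + 6*(1 + 18)) = sqrt(U + 6*19) = sqrt(U + 114) = sqrt(114 + U))
((b(-5)*5)*2)*(-1086) = ((sqrt(114 - 5)*5)*2)*(-1086) = ((sqrt(109)*5)*2)*(-1086) = ((5*sqrt(109))*2)*(-1086) = (10*sqrt(109))*(-1086) = -10860*sqrt(109)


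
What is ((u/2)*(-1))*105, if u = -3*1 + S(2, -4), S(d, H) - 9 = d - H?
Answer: -630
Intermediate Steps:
S(d, H) = 9 + d - H (S(d, H) = 9 + (d - H) = 9 + d - H)
u = 12 (u = -3*1 + (9 + 2 - 1*(-4)) = -3 + (9 + 2 + 4) = -3 + 15 = 12)
((u/2)*(-1))*105 = ((12/2)*(-1))*105 = ((12*(1/2))*(-1))*105 = (6*(-1))*105 = -6*105 = -630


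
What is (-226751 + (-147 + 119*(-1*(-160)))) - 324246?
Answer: -532104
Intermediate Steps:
(-226751 + (-147 + 119*(-1*(-160)))) - 324246 = (-226751 + (-147 + 119*160)) - 324246 = (-226751 + (-147 + 19040)) - 324246 = (-226751 + 18893) - 324246 = -207858 - 324246 = -532104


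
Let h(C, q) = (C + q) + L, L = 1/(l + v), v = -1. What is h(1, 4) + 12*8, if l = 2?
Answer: 102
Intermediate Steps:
L = 1 (L = 1/(2 - 1) = 1/1 = 1)
h(C, q) = 1 + C + q (h(C, q) = (C + q) + 1 = 1 + C + q)
h(1, 4) + 12*8 = (1 + 1 + 4) + 12*8 = 6 + 96 = 102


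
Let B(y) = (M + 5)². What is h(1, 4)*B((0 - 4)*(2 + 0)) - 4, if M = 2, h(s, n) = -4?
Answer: -200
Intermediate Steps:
B(y) = 49 (B(y) = (2 + 5)² = 7² = 49)
h(1, 4)*B((0 - 4)*(2 + 0)) - 4 = -4*49 - 4 = -196 - 4 = -200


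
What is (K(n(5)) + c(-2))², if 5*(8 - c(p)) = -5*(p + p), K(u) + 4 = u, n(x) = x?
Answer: 25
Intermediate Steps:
K(u) = -4 + u
c(p) = 8 + 2*p (c(p) = 8 - (-1)*(p + p) = 8 - (-1)*2*p = 8 - (-2)*p = 8 + 2*p)
(K(n(5)) + c(-2))² = ((-4 + 5) + (8 + 2*(-2)))² = (1 + (8 - 4))² = (1 + 4)² = 5² = 25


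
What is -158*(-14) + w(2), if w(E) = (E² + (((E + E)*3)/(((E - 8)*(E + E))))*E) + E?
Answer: 2217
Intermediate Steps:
w(E) = E + E² + 3*E/(-8 + E) (w(E) = (E² + (((2*E)*3)/(((-8 + E)*(2*E))))*E) + E = (E² + ((6*E)/((2*E*(-8 + E))))*E) + E = (E² + ((6*E)*(1/(2*E*(-8 + E))))*E) + E = (E² + (3/(-8 + E))*E) + E = (E² + 3*E/(-8 + E)) + E = E + E² + 3*E/(-8 + E))
-158*(-14) + w(2) = -158*(-14) + 2*(-5 + 2² - 7*2)/(-8 + 2) = 2212 + 2*(-5 + 4 - 14)/(-6) = 2212 + 2*(-⅙)*(-15) = 2212 + 5 = 2217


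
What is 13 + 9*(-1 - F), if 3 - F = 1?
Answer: -14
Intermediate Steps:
F = 2 (F = 3 - 1*1 = 3 - 1 = 2)
13 + 9*(-1 - F) = 13 + 9*(-1 - 1*2) = 13 + 9*(-1 - 2) = 13 + 9*(-3) = 13 - 27 = -14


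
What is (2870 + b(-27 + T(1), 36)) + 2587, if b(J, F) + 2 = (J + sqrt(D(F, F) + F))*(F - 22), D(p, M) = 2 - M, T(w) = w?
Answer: 5091 + 14*sqrt(2) ≈ 5110.8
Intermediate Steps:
b(J, F) = -2 + (-22 + F)*(J + sqrt(2)) (b(J, F) = -2 + (J + sqrt((2 - F) + F))*(F - 22) = -2 + (J + sqrt(2))*(-22 + F) = -2 + (-22 + F)*(J + sqrt(2)))
(2870 + b(-27 + T(1), 36)) + 2587 = (2870 + (-2 - 22*(-27 + 1) - 22*sqrt(2) + 36*(-27 + 1) + 36*sqrt(2))) + 2587 = (2870 + (-2 - 22*(-26) - 22*sqrt(2) + 36*(-26) + 36*sqrt(2))) + 2587 = (2870 + (-2 + 572 - 22*sqrt(2) - 936 + 36*sqrt(2))) + 2587 = (2870 + (-366 + 14*sqrt(2))) + 2587 = (2504 + 14*sqrt(2)) + 2587 = 5091 + 14*sqrt(2)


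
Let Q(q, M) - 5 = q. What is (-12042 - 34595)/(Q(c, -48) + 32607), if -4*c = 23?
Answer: -186548/130425 ≈ -1.4303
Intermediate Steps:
c = -23/4 (c = -1/4*23 = -23/4 ≈ -5.7500)
Q(q, M) = 5 + q
(-12042 - 34595)/(Q(c, -48) + 32607) = (-12042 - 34595)/((5 - 23/4) + 32607) = -46637/(-3/4 + 32607) = -46637/130425/4 = -46637*4/130425 = -186548/130425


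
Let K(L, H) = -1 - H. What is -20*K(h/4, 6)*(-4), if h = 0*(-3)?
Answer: -560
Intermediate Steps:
h = 0
-20*K(h/4, 6)*(-4) = -20*(-1 - 1*6)*(-4) = -20*(-1 - 6)*(-4) = -20*(-7)*(-4) = 140*(-4) = -560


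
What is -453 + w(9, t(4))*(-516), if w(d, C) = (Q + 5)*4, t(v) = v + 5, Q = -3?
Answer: -4581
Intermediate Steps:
t(v) = 5 + v
w(d, C) = 8 (w(d, C) = (-3 + 5)*4 = 2*4 = 8)
-453 + w(9, t(4))*(-516) = -453 + 8*(-516) = -453 - 4128 = -4581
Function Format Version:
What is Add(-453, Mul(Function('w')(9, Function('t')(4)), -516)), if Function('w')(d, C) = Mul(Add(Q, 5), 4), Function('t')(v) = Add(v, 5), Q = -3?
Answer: -4581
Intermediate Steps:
Function('t')(v) = Add(5, v)
Function('w')(d, C) = 8 (Function('w')(d, C) = Mul(Add(-3, 5), 4) = Mul(2, 4) = 8)
Add(-453, Mul(Function('w')(9, Function('t')(4)), -516)) = Add(-453, Mul(8, -516)) = Add(-453, -4128) = -4581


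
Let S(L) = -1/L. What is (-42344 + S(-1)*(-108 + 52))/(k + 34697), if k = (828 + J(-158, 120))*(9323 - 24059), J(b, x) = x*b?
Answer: -42400/267227849 ≈ -0.00015867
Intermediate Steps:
J(b, x) = b*x
k = 267193152 (k = (828 - 158*120)*(9323 - 24059) = (828 - 18960)*(-14736) = -18132*(-14736) = 267193152)
(-42344 + S(-1)*(-108 + 52))/(k + 34697) = (-42344 + (-1/(-1))*(-108 + 52))/(267193152 + 34697) = (-42344 - 1*(-1)*(-56))/267227849 = (-42344 + 1*(-56))*(1/267227849) = (-42344 - 56)*(1/267227849) = -42400*1/267227849 = -42400/267227849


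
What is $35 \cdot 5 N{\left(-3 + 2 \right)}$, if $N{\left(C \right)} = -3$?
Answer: $-525$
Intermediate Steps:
$35 \cdot 5 N{\left(-3 + 2 \right)} = 35 \cdot 5 \left(-3\right) = 175 \left(-3\right) = -525$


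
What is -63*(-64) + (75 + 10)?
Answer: 4117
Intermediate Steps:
-63*(-64) + (75 + 10) = 4032 + 85 = 4117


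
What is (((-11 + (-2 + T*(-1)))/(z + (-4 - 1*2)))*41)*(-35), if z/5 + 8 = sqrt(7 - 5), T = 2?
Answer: -495075/1033 - 107625*sqrt(2)/2066 ≈ -552.93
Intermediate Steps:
z = -40 + 5*sqrt(2) (z = -40 + 5*sqrt(7 - 5) = -40 + 5*sqrt(2) ≈ -32.929)
(((-11 + (-2 + T*(-1)))/(z + (-4 - 1*2)))*41)*(-35) = (((-11 + (-2 + 2*(-1)))/((-40 + 5*sqrt(2)) + (-4 - 1*2)))*41)*(-35) = (((-11 + (-2 - 2))/((-40 + 5*sqrt(2)) + (-4 - 2)))*41)*(-35) = (((-11 - 4)/((-40 + 5*sqrt(2)) - 6))*41)*(-35) = (-15/(-46 + 5*sqrt(2))*41)*(-35) = -615/(-46 + 5*sqrt(2))*(-35) = 21525/(-46 + 5*sqrt(2))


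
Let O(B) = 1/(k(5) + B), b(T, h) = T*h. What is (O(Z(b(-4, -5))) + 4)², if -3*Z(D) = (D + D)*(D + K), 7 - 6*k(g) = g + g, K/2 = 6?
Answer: 104980516/6568969 ≈ 15.981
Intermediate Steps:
K = 12 (K = 2*6 = 12)
k(g) = 7/6 - g/3 (k(g) = 7/6 - (g + g)/6 = 7/6 - g/3)
Z(D) = -2*D*(12 + D)/3 (Z(D) = -(D + D)*(D + 12)/3 = -2*D*(12 + D)/3)
O(B) = 1/(-½ + B) (O(B) = 1/((7/6 - ⅓*5) + B) = 1/((7/6 - 5/3) + B) = 1/(-½ + B))
(O(Z(b(-4, -5))) + 4)² = (2/(-1 + 2*(-2*(-4*(-5))*(12 - 4*(-5))/3)) + 4)² = (2/(-1 + 2*(-⅔*20*(12 + 20))) + 4)² = (2/(-1 + 2*(-⅔*20*32)) + 4)² = (2/(-1 + 2*(-1280/3)) + 4)² = (2/(-1 - 2560/3) + 4)² = (2/(-2563/3) + 4)² = (2*(-3/2563) + 4)² = (-6/2563 + 4)² = (10246/2563)² = 104980516/6568969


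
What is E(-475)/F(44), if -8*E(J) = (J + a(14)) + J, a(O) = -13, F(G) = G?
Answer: 963/352 ≈ 2.7358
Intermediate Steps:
E(J) = 13/8 - J/4 (E(J) = -((J - 13) + J)/8 = -((-13 + J) + J)/8 = -(-13 + 2*J)/8 = 13/8 - J/4)
E(-475)/F(44) = (13/8 - ¼*(-475))/44 = (13/8 + 475/4)*(1/44) = (963/8)*(1/44) = 963/352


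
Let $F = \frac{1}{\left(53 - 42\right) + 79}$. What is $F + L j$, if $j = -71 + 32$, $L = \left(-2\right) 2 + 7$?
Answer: $- \frac{10529}{90} \approx -116.99$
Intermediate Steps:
$L = 3$ ($L = -4 + 7 = 3$)
$F = \frac{1}{90}$ ($F = \frac{1}{11 + 79} = \frac{1}{90} \approx 0.011111$)
$j = -39$
$F + L j = \frac{1}{90} + 3 \left(-39\right) = \frac{1}{90} - 117 = - \frac{10529}{90}$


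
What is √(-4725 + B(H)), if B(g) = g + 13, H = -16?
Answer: 2*I*√1182 ≈ 68.76*I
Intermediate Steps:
B(g) = 13 + g
√(-4725 + B(H)) = √(-4725 + (13 - 16)) = √(-4725 - 3) = √(-4728) = 2*I*√1182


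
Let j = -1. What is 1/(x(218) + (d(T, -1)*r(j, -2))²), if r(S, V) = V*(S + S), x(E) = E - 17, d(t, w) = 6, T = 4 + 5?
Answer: 1/777 ≈ 0.0012870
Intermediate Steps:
T = 9
x(E) = -17 + E
r(S, V) = 2*S*V (r(S, V) = V*(2*S) = 2*S*V)
1/(x(218) + (d(T, -1)*r(j, -2))²) = 1/((-17 + 218) + (6*(2*(-1)*(-2)))²) = 1/(201 + (6*4)²) = 1/(201 + 24²) = 1/(201 + 576) = 1/777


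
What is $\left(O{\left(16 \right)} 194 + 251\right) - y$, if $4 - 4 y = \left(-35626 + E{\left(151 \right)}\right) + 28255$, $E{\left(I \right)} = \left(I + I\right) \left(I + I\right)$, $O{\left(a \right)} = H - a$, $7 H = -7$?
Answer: $\frac{71641}{4} \approx 17910.0$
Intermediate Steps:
$H = -1$ ($H = \frac{1}{7} \left(-7\right) = -1$)
$O{\left(a \right)} = -1 - a$
$E{\left(I \right)} = 4 I^{2}$ ($E{\left(I \right)} = 2 I 2 I = 4 I^{2}$)
$y = - \frac{83829}{4}$ ($y = 1 - \frac{\left(-35626 + 4 \cdot 151^{2}\right) + 28255}{4} = 1 - \frac{\left(-35626 + 4 \cdot 22801\right) + 28255}{4} = 1 - \frac{\left(-35626 + 91204\right) + 28255}{4} = 1 - \frac{55578 + 28255}{4} = 1 - \frac{83833}{4} = - \frac{83829}{4} \approx -20957.0$)
$\left(O{\left(16 \right)} 194 + 251\right) - y = \left(\left(-1 - 16\right) 194 + 251\right) - - \frac{83829}{4} = \left(\left(-1 - 16\right) 194 + 251\right) + \frac{83829}{4} = \left(\left(-17\right) 194 + 251\right) + \frac{83829}{4} = \left(-3298 + 251\right) + \frac{83829}{4} = -3047 + \frac{83829}{4} = \frac{71641}{4}$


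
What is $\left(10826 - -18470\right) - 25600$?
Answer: $3696$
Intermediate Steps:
$\left(10826 - -18470\right) - 25600 = \left(10826 + 18470\right) - 25600 = 29296 - 25600 = 3696$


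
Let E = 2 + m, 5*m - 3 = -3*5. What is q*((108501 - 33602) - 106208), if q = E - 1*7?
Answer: 1158433/5 ≈ 2.3169e+5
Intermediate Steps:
m = -12/5 (m = ⅗ + (-3*5)/5 = ⅗ + (⅕)*(-15) = ⅗ - 3 = -12/5 ≈ -2.4000)
E = -⅖ (E = 2 - 12/5 = -⅖ ≈ -0.40000)
q = -37/5 (q = -⅖ - 1*7 = -⅖ - 7 = -37/5 ≈ -7.4000)
q*((108501 - 33602) - 106208) = -37*((108501 - 33602) - 106208)/5 = -37*(74899 - 106208)/5 = -37/5*(-31309) = 1158433/5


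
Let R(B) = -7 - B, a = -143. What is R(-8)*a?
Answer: -143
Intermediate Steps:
R(-8)*a = (-7 - 1*(-8))*(-143) = (-7 + 8)*(-143) = 1*(-143) = -143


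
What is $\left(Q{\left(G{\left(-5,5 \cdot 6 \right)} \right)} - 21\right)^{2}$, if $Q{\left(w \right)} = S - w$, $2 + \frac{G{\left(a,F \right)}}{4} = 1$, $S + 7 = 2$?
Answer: $484$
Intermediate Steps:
$S = -5$ ($S = -7 + 2 = -5$)
$G{\left(a,F \right)} = -4$ ($G{\left(a,F \right)} = -8 + 4 \cdot 1 = -8 + 4 = -4$)
$Q{\left(w \right)} = -5 - w$
$\left(Q{\left(G{\left(-5,5 \cdot 6 \right)} \right)} - 21\right)^{2} = \left(\left(-5 - -4\right) - 21\right)^{2} = \left(\left(-5 + 4\right) - 21\right)^{2} = \left(-1 - 21\right)^{2} = \left(-22\right)^{2} = 484$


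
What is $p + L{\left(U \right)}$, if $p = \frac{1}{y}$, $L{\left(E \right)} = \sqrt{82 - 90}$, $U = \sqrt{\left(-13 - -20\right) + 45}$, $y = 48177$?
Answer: $\frac{1}{48177} + 2 i \sqrt{2} \approx 2.0757 \cdot 10^{-5} + 2.8284 i$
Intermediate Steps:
$U = 2 \sqrt{13}$ ($U = \sqrt{\left(-13 + 20\right) + 45} = \sqrt{7 + 45} = \sqrt{52} = 2 \sqrt{13} \approx 7.2111$)
$L{\left(E \right)} = 2 i \sqrt{2}$ ($L{\left(E \right)} = \sqrt{-8} = 2 i \sqrt{2}$)
$p = \frac{1}{48177} \approx 2.0757 \cdot 10^{-5}$
$p + L{\left(U \right)} = \frac{1}{48177} + 2 i \sqrt{2}$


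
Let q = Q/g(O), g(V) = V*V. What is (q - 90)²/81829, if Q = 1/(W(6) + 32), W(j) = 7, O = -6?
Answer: 15966596881/161302634064 ≈ 0.098985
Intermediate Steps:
g(V) = V²
Q = 1/39 (Q = 1/(7 + 32) = 1/39 ≈ 0.025641)
q = 1/1404 (q = 1/(39*((-6)²)) = (1/39)/36 = (1/39)*(1/36) = 1/1404 ≈ 0.00071225)
(q - 90)²/81829 = (1/1404 - 90)²/81829 = (-126359/1404)²*(1/81829) = (15966596881/1971216)*(1/81829) = 15966596881/161302634064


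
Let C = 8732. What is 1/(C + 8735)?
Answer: 1/17467 ≈ 5.7251e-5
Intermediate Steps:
1/(C + 8735) = 1/(8732 + 8735) = 1/17467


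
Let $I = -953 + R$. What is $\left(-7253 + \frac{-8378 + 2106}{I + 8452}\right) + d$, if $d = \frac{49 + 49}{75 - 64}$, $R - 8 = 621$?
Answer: $- \frac{10121073}{1397} \approx -7244.9$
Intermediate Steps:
$R = 629$ ($R = 8 + 621 = 629$)
$I = -324$ ($I = -953 + 629 = -324$)
$d = \frac{98}{11} \approx 8.9091$
$\left(-7253 + \frac{-8378 + 2106}{I + 8452}\right) + d = \left(-7253 + \frac{-8378 + 2106}{-324 + 8452}\right) + \frac{98}{11} = \left(-7253 - \frac{6272}{8128}\right) + \frac{98}{11} = \left(-7253 - \frac{98}{127}\right) + \frac{98}{11} = - \frac{921229}{127} + \frac{98}{11} = - \frac{10121073}{1397}$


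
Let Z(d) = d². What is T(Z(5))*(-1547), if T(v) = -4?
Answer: 6188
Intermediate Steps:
T(Z(5))*(-1547) = -4*(-1547) = 6188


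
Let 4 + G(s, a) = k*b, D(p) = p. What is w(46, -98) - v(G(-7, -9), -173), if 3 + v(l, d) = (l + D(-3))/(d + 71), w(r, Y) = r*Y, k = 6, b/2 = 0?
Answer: -459517/102 ≈ -4505.1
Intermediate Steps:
b = 0 (b = 2*0 = 0)
w(r, Y) = Y*r
G(s, a) = -4 (G(s, a) = -4 + 6*0 = -4 + 0 = -4)
v(l, d) = -3 + (-3 + l)/(71 + d) (v(l, d) = -3 + (l - 3)/(d + 71) = -3 + (-3 + l)/(71 + d))
w(46, -98) - v(G(-7, -9), -173) = -98*46 - (-216 - 4 - 3*(-173))/(71 - 173) = -4508 - (-216 - 4 + 519)/(-102) = -4508 - (-1)*299/102 = -4508 - 1*(-299/102) = -4508 + 299/102 = -459517/102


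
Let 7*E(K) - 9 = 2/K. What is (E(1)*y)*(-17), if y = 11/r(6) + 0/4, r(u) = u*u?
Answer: -2057/252 ≈ -8.1627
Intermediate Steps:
r(u) = u²
E(K) = 9/7 + 2/(7*K) (E(K) = 9/7 + (2/K)/7 = 9/7 + 2/(7*K))
y = 11/36 (y = 11/(6²) + 0/4 = 11/36 + 0*(¼) = 11*(1/36) + 0 = 11/36 + 0 = 11/36 ≈ 0.30556)
(E(1)*y)*(-17) = (((⅐)*(2 + 9*1)/1)*(11/36))*(-17) = (((⅐)*1*(2 + 9))*(11/36))*(-17) = (((⅐)*1*11)*(11/36))*(-17) = ((11/7)*(11/36))*(-17) = (121/252)*(-17) = -2057/252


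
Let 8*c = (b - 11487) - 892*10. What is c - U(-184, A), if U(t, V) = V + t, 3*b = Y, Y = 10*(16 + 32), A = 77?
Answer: -19391/8 ≈ -2423.9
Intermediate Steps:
Y = 480 (Y = 10*48 = 480)
b = 160 (b = (⅓)*480 = 160)
c = -20247/8 (c = ((160 - 11487) - 892*10)/8 = (-11327 - 8920)/8 = (⅛)*(-20247) = -20247/8 ≈ -2530.9)
c - U(-184, A) = -20247/8 - (77 - 184) = -20247/8 - 1*(-107) = -20247/8 + 107 = -19391/8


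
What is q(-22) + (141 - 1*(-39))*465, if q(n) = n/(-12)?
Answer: 502211/6 ≈ 83702.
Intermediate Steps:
q(n) = -n/12 (q(n) = n*(-1/12) = -n/12)
q(-22) + (141 - 1*(-39))*465 = -1/12*(-22) + (141 - 1*(-39))*465 = 11/6 + (141 + 39)*465 = 11/6 + 180*465 = 11/6 + 83700 = 502211/6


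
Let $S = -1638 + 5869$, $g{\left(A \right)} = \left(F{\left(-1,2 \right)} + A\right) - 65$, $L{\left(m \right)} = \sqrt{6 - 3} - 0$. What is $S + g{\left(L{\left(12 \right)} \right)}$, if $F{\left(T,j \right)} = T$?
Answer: $4165 + \sqrt{3} \approx 4166.7$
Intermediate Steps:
$L{\left(m \right)} = \sqrt{3}$ ($L{\left(m \right)} = \sqrt{3} + 0 = \sqrt{3}$)
$g{\left(A \right)} = -66 + A$ ($g{\left(A \right)} = \left(-1 + A\right) - 65 = -66 + A$)
$S = 4231$
$S + g{\left(L{\left(12 \right)} \right)} = 4231 - \left(66 - \sqrt{3}\right) = 4165 + \sqrt{3}$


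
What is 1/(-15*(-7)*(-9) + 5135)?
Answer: 1/4190 ≈ 0.00023866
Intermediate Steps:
1/(-15*(-7)*(-9) + 5135) = 1/(105*(-9) + 5135) = 1/(-945 + 5135) = 1/4190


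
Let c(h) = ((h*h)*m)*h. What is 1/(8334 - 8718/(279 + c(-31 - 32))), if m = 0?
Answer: 93/772156 ≈ 0.00012044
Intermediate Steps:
c(h) = 0 (c(h) = ((h*h)*0)*h = (h**2*0)*h = 0*h = 0)
1/(8334 - 8718/(279 + c(-31 - 32))) = 1/(8334 - 8718/(279 + 0)) = 1/(8334 - 8718/279) = 1/(8334 - 8718*1/279) = 1/(8334 - 2906/93) = 1/(772156/93) = 93/772156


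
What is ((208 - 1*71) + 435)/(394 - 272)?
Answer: 286/61 ≈ 4.6885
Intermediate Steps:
((208 - 1*71) + 435)/(394 - 272) = ((208 - 71) + 435)/122 = (137 + 435)*(1/122) = 572*(1/122) = 286/61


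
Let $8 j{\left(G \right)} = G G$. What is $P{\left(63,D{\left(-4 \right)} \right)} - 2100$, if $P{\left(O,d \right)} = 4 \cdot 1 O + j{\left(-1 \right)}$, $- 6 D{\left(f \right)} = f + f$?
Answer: $- \frac{14783}{8} \approx -1847.9$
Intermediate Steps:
$j{\left(G \right)} = \frac{G^{2}}{8}$ ($j{\left(G \right)} = \frac{G G}{8} = \frac{G^{2}}{8}$)
$D{\left(f \right)} = - \frac{f}{3}$ ($D{\left(f \right)} = - \frac{f + f}{6} = - \frac{2 f}{6} = - \frac{f}{3}$)
$P{\left(O,d \right)} = \frac{1}{8} + 4 O$ ($P{\left(O,d \right)} = 4 \cdot 1 O + \frac{\left(-1\right)^{2}}{8} = 4 O + \frac{1}{8} \cdot 1 = 4 O + \frac{1}{8} = \frac{1}{8} + 4 O$)
$P{\left(63,D{\left(-4 \right)} \right)} - 2100 = \left(\frac{1}{8} + 4 \cdot 63\right) - 2100 = \left(\frac{1}{8} + 252\right) - 2100 = \frac{2017}{8} - 2100 = - \frac{14783}{8}$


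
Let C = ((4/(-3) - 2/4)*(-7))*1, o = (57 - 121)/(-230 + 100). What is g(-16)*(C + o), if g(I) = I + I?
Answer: -83152/195 ≈ -426.42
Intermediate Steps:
g(I) = 2*I
o = 32/65 (o = -64/(-130) = -64*(-1/130) = 32/65 ≈ 0.49231)
C = 77/6 (C = ((4*(-⅓) - 2*¼)*(-7))*1 = ((-4/3 - ½)*(-7))*1 = -11/6*(-7)*1 = (77/6)*1 = 77/6 ≈ 12.833)
g(-16)*(C + o) = (2*(-16))*(77/6 + 32/65) = -32*5197/390 = -83152/195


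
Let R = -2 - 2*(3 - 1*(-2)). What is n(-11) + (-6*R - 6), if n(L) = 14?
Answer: 80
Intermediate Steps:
R = -12 (R = -2 - 2*(3 + 2) = -2 - 2*5 = -2 - 10 = -12)
n(-11) + (-6*R - 6) = 14 + (-6*(-12) - 6) = 14 + (72 - 6) = 14 + 66 = 80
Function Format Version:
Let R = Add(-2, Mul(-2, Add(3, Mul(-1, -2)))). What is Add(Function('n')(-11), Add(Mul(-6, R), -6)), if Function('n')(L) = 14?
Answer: 80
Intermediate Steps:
R = -12 (R = Add(-2, Mul(-2, Add(3, 2))) = Add(-2, Mul(-2, 5)) = Add(-2, -10) = -12)
Add(Function('n')(-11), Add(Mul(-6, R), -6)) = Add(14, Add(Mul(-6, -12), -6)) = Add(14, Add(72, -6)) = Add(14, 66) = 80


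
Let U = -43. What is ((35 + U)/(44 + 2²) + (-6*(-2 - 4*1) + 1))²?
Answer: 48841/36 ≈ 1356.7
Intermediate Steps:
((35 + U)/(44 + 2²) + (-6*(-2 - 4*1) + 1))² = ((35 - 43)/(44 + 2²) + (-6*(-2 - 4*1) + 1))² = (-8/(44 + 4) + (-6*(-2 - 4) + 1))² = (-8/48 + (-6*(-6) + 1))² = (-8*1/48 + (36 + 1))² = (-⅙ + 37)² = (221/6)² = 48841/36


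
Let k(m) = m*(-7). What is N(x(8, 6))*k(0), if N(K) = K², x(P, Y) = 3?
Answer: 0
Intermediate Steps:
k(m) = -7*m
N(x(8, 6))*k(0) = 3²*(-7*0) = 9*0 = 0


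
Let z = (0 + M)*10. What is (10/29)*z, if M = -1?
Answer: -100/29 ≈ -3.4483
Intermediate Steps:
z = -10 (z = (0 - 1)*10 = -1*10 = -10)
(10/29)*z = (10/29)*(-10) = -100/29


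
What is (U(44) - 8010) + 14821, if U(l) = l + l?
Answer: 6899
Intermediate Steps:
U(l) = 2*l
(U(44) - 8010) + 14821 = (2*44 - 8010) + 14821 = (88 - 8010) + 14821 = -7922 + 14821 = 6899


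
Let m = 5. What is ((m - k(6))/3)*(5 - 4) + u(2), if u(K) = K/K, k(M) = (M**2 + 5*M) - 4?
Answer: -18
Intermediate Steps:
k(M) = -4 + M**2 + 5*M
u(K) = 1
((m - k(6))/3)*(5 - 4) + u(2) = ((5 - (-4 + 6**2 + 5*6))/3)*(5 - 4) + 1 = ((5 - (-4 + 36 + 30))*(1/3))*1 + 1 = ((5 - 1*62)*(1/3))*1 + 1 = ((5 - 62)*(1/3))*1 + 1 = -57*1/3*1 + 1 = -19*1 + 1 = -19 + 1 = -18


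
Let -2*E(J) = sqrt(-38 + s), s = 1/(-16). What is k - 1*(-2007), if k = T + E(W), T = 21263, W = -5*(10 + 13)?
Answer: 23270 - I*sqrt(609)/8 ≈ 23270.0 - 3.0847*I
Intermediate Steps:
W = -115 (W = -5*23 = -115)
s = -1/16 ≈ -0.062500
E(J) = -I*sqrt(609)/8 (E(J) = -sqrt(-38 - 1/16)/2 = -I*sqrt(609)/8)
k = 21263 - I*sqrt(609)/8 ≈ 21263.0 - 3.0847*I
k - 1*(-2007) = (21263 - I*sqrt(609)/8) - 1*(-2007) = (21263 - I*sqrt(609)/8) + 2007 = 23270 - I*sqrt(609)/8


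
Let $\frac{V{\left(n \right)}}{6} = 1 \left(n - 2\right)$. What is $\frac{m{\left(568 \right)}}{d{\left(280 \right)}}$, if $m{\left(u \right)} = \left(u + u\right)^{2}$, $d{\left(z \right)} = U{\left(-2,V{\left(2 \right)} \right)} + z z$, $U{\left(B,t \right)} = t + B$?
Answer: $\frac{645248}{39199} \approx 16.461$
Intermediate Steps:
$V{\left(n \right)} = -12 + 6 n$ ($V{\left(n \right)} = 6 \cdot 1 \left(n - 2\right) = 6 \cdot 1 \left(-2 + n\right) = 6 \left(-2 + n\right) = -12 + 6 n$)
$U{\left(B,t \right)} = B + t$
$d{\left(z \right)} = -2 + z^{2}$ ($d{\left(z \right)} = \left(-2 + \left(-12 + 6 \cdot 2\right)\right) + z z = \left(-2 + \left(-12 + 12\right)\right) + z^{2} = \left(-2 + 0\right) + z^{2} = -2 + z^{2}$)
$m{\left(u \right)} = 4 u^{2}$ ($m{\left(u \right)} = \left(2 u\right)^{2} = 4 u^{2}$)
$\frac{m{\left(568 \right)}}{d{\left(280 \right)}} = \frac{4 \cdot 568^{2}}{-2 + 280^{2}} = \frac{4 \cdot 322624}{-2 + 78400} = \frac{1290496}{78398} = 1290496 \cdot \frac{1}{78398} = \frac{645248}{39199}$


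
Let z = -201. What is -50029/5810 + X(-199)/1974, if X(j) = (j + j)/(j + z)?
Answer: -282147043/32768400 ≈ -8.6103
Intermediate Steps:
X(j) = 2*j/(-201 + j) (X(j) = (j + j)/(j - 201) = (2*j)/(-201 + j) = 2*j/(-201 + j))
-50029/5810 + X(-199)/1974 = -50029/5810 + (2*(-199)/(-201 - 199))/1974 = -50029*1/5810 + (2*(-199)/(-400))*(1/1974) = -7147/830 + (2*(-199)*(-1/400))*(1/1974) = -7147/830 + (199/200)*(1/1974) = -7147/830 + 199/394800 = -282147043/32768400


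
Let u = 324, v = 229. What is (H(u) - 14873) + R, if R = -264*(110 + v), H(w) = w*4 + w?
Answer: -102749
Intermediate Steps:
H(w) = 5*w (H(w) = 4*w + w = 5*w)
R = -89496 (R = -264*(110 + 229) = -264*339 = -89496)
(H(u) - 14873) + R = (5*324 - 14873) - 89496 = (1620 - 14873) - 89496 = -13253 - 89496 = -102749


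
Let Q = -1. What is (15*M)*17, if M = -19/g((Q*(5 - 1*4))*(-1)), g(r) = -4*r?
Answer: 4845/4 ≈ 1211.3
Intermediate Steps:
M = 19/4 (M = -19*(-1/(4*(5 - 1*4))) = -19*(-1/(4*(5 - 4))) = -19/((-4*(-1*1)*(-1))) = -19/((-(-4)*(-1))) = -19/((-4*1)) = -19/(-4) = -19*(-¼) = 19/4 ≈ 4.7500)
(15*M)*17 = (15*(19/4))*17 = (285/4)*17 = 4845/4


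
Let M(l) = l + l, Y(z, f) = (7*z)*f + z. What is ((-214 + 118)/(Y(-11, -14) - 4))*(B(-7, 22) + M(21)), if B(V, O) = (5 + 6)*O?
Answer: -27264/1063 ≈ -25.648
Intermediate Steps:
Y(z, f) = z + 7*f*z (Y(z, f) = 7*f*z + z = z + 7*f*z)
M(l) = 2*l
B(V, O) = 11*O
((-214 + 118)/(Y(-11, -14) - 4))*(B(-7, 22) + M(21)) = ((-214 + 118)/(-11*(1 + 7*(-14)) - 4))*(11*22 + 2*21) = (-96/(-11*(1 - 98) - 4))*(242 + 42) = -96/(-11*(-97) - 4)*284 = -96/(1067 - 4)*284 = -96/1063*284 = -27264/1063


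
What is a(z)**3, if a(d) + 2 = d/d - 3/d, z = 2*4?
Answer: -1331/512 ≈ -2.5996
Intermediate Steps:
z = 8
a(d) = -1 - 3/d (a(d) = -2 + (d/d - 3/d) = -2 + (1 - 3/d) = -1 - 3/d)
a(z)**3 = ((-3 - 1*8)/8)**3 = ((-3 - 8)/8)**3 = ((1/8)*(-11))**3 = (-11/8)**3 = -1331/512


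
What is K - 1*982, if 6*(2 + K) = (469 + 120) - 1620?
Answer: -6935/6 ≈ -1155.8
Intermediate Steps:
K = -1043/6 (K = -2 + ((469 + 120) - 1620)/6 = -2 + (589 - 1620)/6 = -2 + (⅙)*(-1031) = -2 - 1031/6 = -1043/6 ≈ -173.83)
K - 1*982 = -1043/6 - 1*982 = -1043/6 - 982 = -6935/6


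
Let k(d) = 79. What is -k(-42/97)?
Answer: -79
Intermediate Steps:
-k(-42/97) = -1*79 = -79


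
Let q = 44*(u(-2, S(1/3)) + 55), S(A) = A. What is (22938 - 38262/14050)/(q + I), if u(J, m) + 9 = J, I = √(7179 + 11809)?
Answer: 25994078132/2183081975 - 53706773*√4747/4366163950 ≈ 11.060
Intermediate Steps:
I = 2*√4747 (I = √18988 = 2*√4747 ≈ 137.80)
u(J, m) = -9 + J
q = 1936 (q = 44*((-9 - 2) + 55) = 44*(-11 + 55) = 44*44 = 1936)
(22938 - 38262/14050)/(q + I) = (22938 - 38262/14050)/(1936 + 2*√4747) = (22938 - 38262*1/14050)/(1936 + 2*√4747) = (22938 - 19131/7025)/(1936 + 2*√4747) = 161120319/(7025*(1936 + 2*√4747))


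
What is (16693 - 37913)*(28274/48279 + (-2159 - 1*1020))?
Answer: 3256223153740/48279 ≈ 6.7446e+7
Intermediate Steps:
(16693 - 37913)*(28274/48279 + (-2159 - 1*1020)) = -21220*(28274*(1/48279) + (-2159 - 1020)) = -21220*(28274/48279 - 3179) = -21220*(-153450667/48279) = 3256223153740/48279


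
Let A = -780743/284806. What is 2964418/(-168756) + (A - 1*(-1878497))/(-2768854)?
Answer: -606996191934973429/33269664555517236 ≈ -18.245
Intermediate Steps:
A = -780743/284806 (A = -780743*1/284806 = -780743/284806 ≈ -2.7413)
2964418/(-168756) + (A - 1*(-1878497))/(-2768854) = 2964418/(-168756) + (-780743/284806 - 1*(-1878497))/(-2768854) = 2964418*(-1/168756) + (-780743/284806 + 1878497)*(-1/2768854) = -1482209/84378 + (535006435839/284806)*(-1/2768854) = -1482209/84378 - 535006435839/788586232324 = -606996191934973429/33269664555517236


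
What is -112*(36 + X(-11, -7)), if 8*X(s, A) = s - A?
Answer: -3976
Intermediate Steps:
X(s, A) = -A/8 + s/8 (X(s, A) = (s - A)/8 = -A/8 + s/8)
-112*(36 + X(-11, -7)) = -112*(36 + (-⅛*(-7) + (⅛)*(-11))) = -112*(36 + (7/8 - 11/8)) = -112*(36 - ½) = -112*71/2 = -3976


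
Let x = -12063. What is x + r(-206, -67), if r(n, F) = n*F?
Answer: 1739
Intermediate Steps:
r(n, F) = F*n
x + r(-206, -67) = -12063 - 67*(-206) = -12063 + 13802 = 1739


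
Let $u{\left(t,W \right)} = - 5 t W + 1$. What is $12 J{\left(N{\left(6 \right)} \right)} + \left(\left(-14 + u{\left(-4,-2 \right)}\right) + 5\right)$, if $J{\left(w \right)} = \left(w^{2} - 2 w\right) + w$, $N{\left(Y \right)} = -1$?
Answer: $-24$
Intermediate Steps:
$u{\left(t,W \right)} = 1 - 5 W t$ ($u{\left(t,W \right)} = - 5 W t + 1 = 1 - 5 W t$)
$J{\left(w \right)} = w^{2} - w$
$12 J{\left(N{\left(6 \right)} \right)} + \left(\left(-14 + u{\left(-4,-2 \right)}\right) + 5\right) = 12 \left(- (-1 - 1)\right) + \left(\left(-14 + \left(1 - \left(-10\right) \left(-4\right)\right)\right) + 5\right) = 12 \left(\left(-1\right) \left(-2\right)\right) + \left(\left(-14 + \left(1 - 40\right)\right) + 5\right) = 12 \cdot 2 + \left(\left(-14 - 39\right) + 5\right) = 24 + \left(-53 + 5\right) = 24 - 48 = -24$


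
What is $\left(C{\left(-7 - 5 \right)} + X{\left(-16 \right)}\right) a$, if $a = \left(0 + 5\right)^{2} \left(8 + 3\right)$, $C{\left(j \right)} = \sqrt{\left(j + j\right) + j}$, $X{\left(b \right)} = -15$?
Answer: $-4125 + 1650 i \approx -4125.0 + 1650.0 i$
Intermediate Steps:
$C{\left(j \right)} = \sqrt{3} \sqrt{j}$ ($C{\left(j \right)} = \sqrt{2 j + j} = \sqrt{3 j} = \sqrt{3} \sqrt{j}$)
$a = 275$ ($a = 5^{2} \cdot 11 = 25 \cdot 11 = 275$)
$\left(C{\left(-7 - 5 \right)} + X{\left(-16 \right)}\right) a = \left(\sqrt{3} \sqrt{-7 - 5} - 15\right) 275 = \left(\sqrt{3} \sqrt{-12} - 15\right) 275 = \left(\sqrt{3} \cdot 2 i \sqrt{3} - 15\right) 275 = \left(6 i - 15\right) 275 = \left(-15 + 6 i\right) 275 = -4125 + 1650 i$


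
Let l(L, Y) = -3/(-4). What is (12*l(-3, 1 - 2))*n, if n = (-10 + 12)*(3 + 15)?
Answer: 324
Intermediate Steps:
l(L, Y) = ¾ (l(L, Y) = -3*(-¼) = ¾)
n = 36 (n = 2*18 = 36)
(12*l(-3, 1 - 2))*n = (12*(¾))*36 = 9*36 = 324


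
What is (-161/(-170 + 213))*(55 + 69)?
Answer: -19964/43 ≈ -464.28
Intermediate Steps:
(-161/(-170 + 213))*(55 + 69) = -161/43*124 = -19964/43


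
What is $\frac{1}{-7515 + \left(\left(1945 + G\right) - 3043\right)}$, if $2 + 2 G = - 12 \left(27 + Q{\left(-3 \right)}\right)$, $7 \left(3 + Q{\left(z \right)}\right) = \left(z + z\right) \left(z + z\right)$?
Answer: $- \frac{7}{61522} \approx -0.00011378$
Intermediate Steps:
$Q{\left(z \right)} = -3 + \frac{4 z^{2}}{7}$ ($Q{\left(z \right)} = -3 + \frac{\left(z + z\right) \left(z + z\right)}{7} = -3 + \frac{2 z 2 z}{7} = -3 + \frac{4 z^{2}}{7}$)
$G = - \frac{1231}{7}$ ($G = -1 + \frac{\left(-12\right) \left(27 - \left(3 - \frac{4 \left(-3\right)^{2}}{7}\right)\right)}{2} = -1 + \frac{\left(-12\right) \left(27 + \left(-3 + \frac{4}{7} \cdot 9\right)\right)}{2} = -1 + \frac{\left(-12\right) \left(27 + \left(-3 + \frac{36}{7}\right)\right)}{2} = -1 + \frac{\left(-12\right) \left(27 + \frac{15}{7}\right)}{2} = -1 + \frac{\left(-12\right) \frac{204}{7}}{2} = -1 + \frac{1}{2} \left(- \frac{2448}{7}\right) = -1 - \frac{1224}{7} = - \frac{1231}{7} \approx -175.86$)
$\frac{1}{-7515 + \left(\left(1945 + G\right) - 3043\right)} = \frac{1}{-7515 + \left(\left(1945 - \frac{1231}{7}\right) - 3043\right)} = \frac{1}{-7515 + \left(\frac{12384}{7} - 3043\right)} = \frac{1}{-7515 - \frac{8917}{7}} = \frac{1}{- \frac{61522}{7}} = - \frac{7}{61522}$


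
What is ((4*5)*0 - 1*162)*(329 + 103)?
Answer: -69984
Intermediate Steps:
((4*5)*0 - 1*162)*(329 + 103) = (20*0 - 162)*432 = (0 - 162)*432 = -162*432 = -69984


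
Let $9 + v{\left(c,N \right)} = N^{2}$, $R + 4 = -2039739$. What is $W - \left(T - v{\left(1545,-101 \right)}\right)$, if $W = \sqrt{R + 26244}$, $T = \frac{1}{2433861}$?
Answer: $\frac{24805911311}{2433861} + i \sqrt{2013499} \approx 10192.0 + 1419.0 i$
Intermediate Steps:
$R = -2039743$ ($R = -4 - 2039739 = -2039743$)
$T = \frac{1}{2433861} \approx 4.1087 \cdot 10^{-7}$
$v{\left(c,N \right)} = -9 + N^{2}$
$W = i \sqrt{2013499}$ ($W = \sqrt{-2039743 + 26244} = \sqrt{-2013499} = i \sqrt{2013499} \approx 1419.0 i$)
$W - \left(T - v{\left(1545,-101 \right)}\right) = i \sqrt{2013499} - \left(\frac{21904750}{2433861} - 10201\right) = i \sqrt{2013499} + \left(\left(-9 + 10201\right) - \frac{1}{2433861}\right) = i \sqrt{2013499} + \left(10192 - \frac{1}{2433861}\right) = i \sqrt{2013499} + \frac{24805911311}{2433861} = \frac{24805911311}{2433861} + i \sqrt{2013499}$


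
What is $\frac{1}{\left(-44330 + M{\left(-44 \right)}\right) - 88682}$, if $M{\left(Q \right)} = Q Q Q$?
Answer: $- \frac{1}{218196} \approx -4.583 \cdot 10^{-6}$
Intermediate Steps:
$M{\left(Q \right)} = Q^{3}$ ($M{\left(Q \right)} = Q^{2} Q = Q^{3}$)
$\frac{1}{\left(-44330 + M{\left(-44 \right)}\right) - 88682} = \frac{1}{\left(-44330 + \left(-44\right)^{3}\right) - 88682} = \frac{1}{\left(-44330 - 85184\right) - 88682} = \frac{1}{-129514 - 88682} = \frac{1}{-218196} = - \frac{1}{218196}$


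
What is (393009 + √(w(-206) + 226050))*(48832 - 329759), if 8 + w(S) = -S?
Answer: -110406839343 - 561854*√56562 ≈ -1.1054e+11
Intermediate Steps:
w(S) = -8 - S
(393009 + √(w(-206) + 226050))*(48832 - 329759) = (393009 + √((-8 - 1*(-206)) + 226050))*(48832 - 329759) = (393009 + √((-8 + 206) + 226050))*(-280927) = (393009 + √(198 + 226050))*(-280927) = (393009 + √226248)*(-280927) = (393009 + 2*√56562)*(-280927) = -110406839343 - 561854*√56562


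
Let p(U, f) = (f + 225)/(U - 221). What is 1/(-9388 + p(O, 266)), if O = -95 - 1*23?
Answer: -339/3183023 ≈ -0.00010650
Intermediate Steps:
O = -118 (O = -95 - 23 = -118)
p(U, f) = (225 + f)/(-221 + U)
1/(-9388 + p(O, 266)) = 1/(-9388 + (225 + 266)/(-221 - 118)) = 1/(-9388 + 491/(-339)) = 1/(-9388 - 1/339*491) = 1/(-9388 - 491/339) = 1/(-3183023/339) = -339/3183023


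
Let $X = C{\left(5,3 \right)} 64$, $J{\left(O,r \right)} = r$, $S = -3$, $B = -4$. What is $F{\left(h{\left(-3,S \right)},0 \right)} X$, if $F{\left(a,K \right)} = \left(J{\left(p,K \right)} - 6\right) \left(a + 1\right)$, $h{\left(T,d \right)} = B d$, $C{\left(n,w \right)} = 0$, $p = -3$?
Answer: $0$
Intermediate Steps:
$X = 0$ ($X = 0 \cdot 64 = 0$)
$h{\left(T,d \right)} = - 4 d$
$F{\left(a,K \right)} = \left(1 + a\right) \left(-6 + K\right)$ ($F{\left(a,K \right)} = \left(K - 6\right) \left(a + 1\right) = \left(-6 + K\right) \left(1 + a\right) = \left(1 + a\right) \left(-6 + K\right)$)
$F{\left(h{\left(-3,S \right)},0 \right)} X = \left(-6 + 0 - 6 \left(\left(-4\right) \left(-3\right)\right) + 0 \left(\left(-4\right) \left(-3\right)\right)\right) 0 = \left(-6 + 0 - 72 + 0 \cdot 12\right) 0 = \left(-6 + 0 - 72 + 0\right) 0 = \left(-78\right) 0 = 0$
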